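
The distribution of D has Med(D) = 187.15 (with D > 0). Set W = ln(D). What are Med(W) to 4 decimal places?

ln(D) is monotone on this domain, so Med(W) = ln(187.15) ≈ 5.2319.

Med(W) = 5.2319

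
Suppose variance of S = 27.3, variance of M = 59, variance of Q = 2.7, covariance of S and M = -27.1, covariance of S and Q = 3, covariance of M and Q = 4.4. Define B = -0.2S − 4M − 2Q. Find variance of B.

variance of B = 985.332

variance of B = a²·variance of S + b²·variance of M + c²·variance of Q + 2ab·covariance of S and M + 2ac·covariance of S and Q + 2bc·covariance of M and Q, with a = -0.2, b = -4, c = -2.
= 1.092 + 944 + 10.8 + (-43.36) + 2.4 + 70.4
= 985.332.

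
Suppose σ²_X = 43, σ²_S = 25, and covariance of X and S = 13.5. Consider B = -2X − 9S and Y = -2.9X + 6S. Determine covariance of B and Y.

By bilinearity, covariance of B and Y = ac·σ²_X + bd·σ²_S + (ad+bc)·covariance of X and S, with a=-2, b=-9, c=-2.9, d=6.
ac·σ²_X = (-2)·(-2.9)·43 = 249.4
bd·σ²_S = (-9)·6·25 = -1350
(ad+bc)·covariance of X and S = (14.1)·13.5 = 190.35
covariance of B and Y = 249.4 + (-1350) + 190.35 = -910.25.

covariance of B and Y = -910.25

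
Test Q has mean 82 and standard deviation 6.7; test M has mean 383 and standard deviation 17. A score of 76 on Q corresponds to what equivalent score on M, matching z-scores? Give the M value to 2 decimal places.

M = 367.78

z = (76 − 82)/6.7 ≈ -0.8955.
M = 383 + z·17 = 383 + (76 − 82)·17/6.7 ≈ 367.78.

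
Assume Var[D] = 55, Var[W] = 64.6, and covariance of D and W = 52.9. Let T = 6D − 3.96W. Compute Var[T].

Var[T] = a²·Var[D] + b²·Var[W] + 2ab·covariance of D and W with a = 6, b = -3.96.
= 6²·55 + (-3.96)²·64.6 + 2·6·(-3.96)·52.9
= 1980 + 1013.03136 + (-2513.808) = 479.22336.

Var[T] = 479.22336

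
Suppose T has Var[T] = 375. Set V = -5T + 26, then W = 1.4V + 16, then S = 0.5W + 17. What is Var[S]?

Var[S] = 4593.75

Var[V] = (-5)²·375 = 9375.
Var[W] = 1.4²·9375 = 18375.
Var[S] = 0.5²·18375 = 4593.75.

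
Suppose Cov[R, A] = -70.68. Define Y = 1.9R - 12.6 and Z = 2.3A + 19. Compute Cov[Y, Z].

Cov[Y, Z] = a·c·Cov[R, A] = 1.9·2.3·(-70.68) = -308.8716. Additive constants drop out.

Cov[Y, Z] = -308.8716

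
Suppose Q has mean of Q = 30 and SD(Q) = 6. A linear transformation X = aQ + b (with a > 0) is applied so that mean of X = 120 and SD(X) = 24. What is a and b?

SD(X) = a·SD(Q) (a > 0), so a = 24/6 = 4.
mean of X = a·mean of Q + b, so b = 120 − 4·30 = 0.

a = 4, b = 0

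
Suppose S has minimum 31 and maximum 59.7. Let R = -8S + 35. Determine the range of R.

Range of S = 59.7 − 31 = 28.7.
Range(R) = |a|·Range(S) = |-8|·28.7 = 229.6.

Range(R) = 229.6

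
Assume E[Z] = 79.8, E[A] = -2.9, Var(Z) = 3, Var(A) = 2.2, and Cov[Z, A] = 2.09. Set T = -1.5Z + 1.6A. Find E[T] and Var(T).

E[T] = (-1.5)·E[Z] + 1.6·E[A] = (-1.5)·79.8 + 1.6·(-2.9) = -124.34.
Var(T) = a²·Var(Z) + b²·Var(A) + 2ab·Cov[Z, A] with a = -1.5, b = 1.6.
= (-1.5)²·3 + 1.6²·2.2 + 2·(-1.5)·1.6·2.09
= 6.75 + 5.632 + (-10.032) = 2.35.

E[T] = -124.34, Var(T) = 2.35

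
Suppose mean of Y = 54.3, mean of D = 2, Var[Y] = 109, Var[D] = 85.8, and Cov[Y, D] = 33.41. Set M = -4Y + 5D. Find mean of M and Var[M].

mean of M = (-4)·mean of Y + 5·mean of D = (-4)·54.3 + 5·2 = -207.2.
Var[M] = a²·Var[Y] + b²·Var[D] + 2ab·Cov[Y, D] with a = -4, b = 5.
= (-4)²·109 + 5²·85.8 + 2·(-4)·5·33.41
= 1744 + 2145 + (-1336.4) = 2552.6.

mean of M = -207.2, Var[M] = 2552.6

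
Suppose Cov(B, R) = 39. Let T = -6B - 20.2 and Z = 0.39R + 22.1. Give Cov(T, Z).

Cov(T, Z) = a·c·Cov(B, R) = (-6)·0.39·39 = -91.26. Additive constants drop out.

Cov(T, Z) = -91.26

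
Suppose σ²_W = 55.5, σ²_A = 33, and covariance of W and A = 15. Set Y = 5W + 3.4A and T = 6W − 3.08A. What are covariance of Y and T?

By bilinearity, covariance of Y and T = ac·σ²_W + bd·σ²_A + (ad+bc)·covariance of W and A, with a=5, b=3.4, c=6, d=-3.08.
ac·σ²_W = 5·6·55.5 = 1665
bd·σ²_A = 3.4·(-3.08)·33 = -345.576
(ad+bc)·covariance of W and A = (5)·15 = 75
covariance of Y and T = 1665 + (-345.576) + 75 = 1394.424.

covariance of Y and T = 1394.424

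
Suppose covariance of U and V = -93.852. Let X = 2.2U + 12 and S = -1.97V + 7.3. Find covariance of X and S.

covariance of X and S = a·c·covariance of U and V = 2.2·(-1.97)·(-93.852) = 406.754568. Additive constants drop out.

covariance of X and S = 406.754568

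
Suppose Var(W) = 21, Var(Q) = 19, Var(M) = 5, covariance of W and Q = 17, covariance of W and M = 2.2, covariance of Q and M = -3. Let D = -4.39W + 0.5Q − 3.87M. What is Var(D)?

Var(D) = 496.08152

Var(D) = a²·Var(W) + b²·Var(Q) + c²·Var(M) + 2ab·covariance of W and Q + 2ac·covariance of W and M + 2bc·covariance of Q and M, with a = -4.39, b = 0.5, c = -3.87.
= 404.7141 + 4.75 + 74.8845 + (-74.63) + 74.75292 + 11.61
= 496.08152.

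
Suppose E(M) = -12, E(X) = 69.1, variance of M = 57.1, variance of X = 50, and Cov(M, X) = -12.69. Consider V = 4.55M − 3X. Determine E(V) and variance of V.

E(V) = 4.55·E(M) + (-3)·E(X) = 4.55·(-12) + (-3)·69.1 = -261.9.
variance of V = a²·variance of M + b²·variance of X + 2ab·Cov(M, X) with a = 4.55, b = -3.
= 4.55²·57.1 + (-3)²·50 + 2·4.55·(-3)·(-12.69)
= 1182.11275 + 450 + 346.437 = 1978.54975.

E(V) = -261.9, variance of V = 1978.54975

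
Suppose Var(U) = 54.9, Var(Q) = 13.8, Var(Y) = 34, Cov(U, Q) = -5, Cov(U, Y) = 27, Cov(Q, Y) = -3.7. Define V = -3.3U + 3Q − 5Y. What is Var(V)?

Var(V) = 2673.061

Var(V) = a²·Var(U) + b²·Var(Q) + c²·Var(Y) + 2ab·Cov(U, Q) + 2ac·Cov(U, Y) + 2bc·Cov(Q, Y), with a = -3.3, b = 3, c = -5.
= 597.861 + 124.2 + 850 + 99 + 891 + 111
= 2673.061.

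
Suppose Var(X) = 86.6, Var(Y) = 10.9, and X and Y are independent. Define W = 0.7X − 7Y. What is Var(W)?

Var(W) = 576.534

Var(W) = a²·Var(X) + b²·Var(Y) + 2ab·Cov[X, Y] with a = 0.7, b = -7.
Independence gives Cov[X, Y] = 0.
= 0.7²·86.6 + (-7)²·10.9 + 2·0.7·(-7)·0
= 42.434 + 534.1 + 0 = 576.534.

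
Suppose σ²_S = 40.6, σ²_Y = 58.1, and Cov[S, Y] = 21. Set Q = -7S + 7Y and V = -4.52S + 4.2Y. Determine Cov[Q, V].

By bilinearity, Cov[Q, V] = ac·σ²_S + bd·σ²_Y + (ad+bc)·Cov[S, Y], with a=-7, b=7, c=-4.52, d=4.2.
ac·σ²_S = (-7)·(-4.52)·40.6 = 1284.584
bd·σ²_Y = 7·4.2·58.1 = 1708.14
(ad+bc)·Cov[S, Y] = (-61.04)·21 = -1281.84
Cov[Q, V] = 1284.584 + 1708.14 + (-1281.84) = 1710.884.

Cov[Q, V] = 1710.884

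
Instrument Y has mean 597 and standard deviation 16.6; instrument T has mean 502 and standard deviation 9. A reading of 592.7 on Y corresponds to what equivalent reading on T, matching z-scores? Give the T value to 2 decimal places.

T = 499.67

z = (592.7 − 597)/16.6 ≈ -0.259.
T = 502 + z·9 = 502 + (592.7 − 597)·9/16.6 ≈ 499.67.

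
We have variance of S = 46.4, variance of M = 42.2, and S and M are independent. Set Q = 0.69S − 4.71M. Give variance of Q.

variance of Q = a²·variance of S + b²·variance of M + 2ab·Cov(S, M) with a = 0.69, b = -4.71.
Independence gives Cov(S, M) = 0.
= 0.69²·46.4 + (-4.71)²·42.2 + 2·0.69·(-4.71)·0
= 22.09104 + 936.16902 + 0 = 958.26006.

variance of Q = 958.26006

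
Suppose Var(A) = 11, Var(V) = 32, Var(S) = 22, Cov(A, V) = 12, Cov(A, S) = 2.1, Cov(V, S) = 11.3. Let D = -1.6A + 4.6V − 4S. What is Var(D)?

Var(D) = 491.68

Var(D) = a²·Var(A) + b²·Var(V) + c²·Var(S) + 2ab·Cov(A, V) + 2ac·Cov(A, S) + 2bc·Cov(V, S), with a = -1.6, b = 4.6, c = -4.
= 28.16 + 677.12 + 352 + (-176.64) + 26.88 + (-415.84)
= 491.68.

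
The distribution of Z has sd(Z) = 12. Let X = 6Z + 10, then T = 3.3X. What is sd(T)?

sd(X) = |6|·12 = 72.
sd(T) = |3.3|·72 = 237.6.

sd(T) = 237.6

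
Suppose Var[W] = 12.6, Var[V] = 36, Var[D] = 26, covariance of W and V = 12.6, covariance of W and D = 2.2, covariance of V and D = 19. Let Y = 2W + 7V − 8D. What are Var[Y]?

Var[Y] = a²·Var[W] + b²·Var[V] + c²·Var[D] + 2ab·covariance of W and V + 2ac·covariance of W and D + 2bc·covariance of V and D, with a = 2, b = 7, c = -8.
= 50.4 + 1764 + 1664 + 352.8 + (-70.4) + (-2128)
= 1632.8.

Var[Y] = 1632.8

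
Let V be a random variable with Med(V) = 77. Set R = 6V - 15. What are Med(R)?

A linear map preserves order up to sign, so Med(R) = a·Med(V) + b = 6·77 + (-15) = 447.

Med(R) = 447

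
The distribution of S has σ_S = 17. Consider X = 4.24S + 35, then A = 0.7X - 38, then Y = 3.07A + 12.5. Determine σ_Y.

σ_Y = 154.89992

σ_X = |4.24|·17 = 72.08.
σ_A = |0.7|·72.08 = 50.456.
σ_Y = |3.07|·50.456 = 154.89992.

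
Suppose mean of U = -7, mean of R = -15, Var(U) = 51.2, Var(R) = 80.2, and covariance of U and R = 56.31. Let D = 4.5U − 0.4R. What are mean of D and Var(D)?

mean of D = -25.5, Var(D) = 846.916

mean of D = 4.5·mean of U + (-0.4)·mean of R = 4.5·(-7) + (-0.4)·(-15) = -25.5.
Var(D) = a²·Var(U) + b²·Var(R) + 2ab·covariance of U and R with a = 4.5, b = -0.4.
= 4.5²·51.2 + (-0.4)²·80.2 + 2·4.5·(-0.4)·56.31
= 1036.8 + 12.832 + (-202.716) = 846.916.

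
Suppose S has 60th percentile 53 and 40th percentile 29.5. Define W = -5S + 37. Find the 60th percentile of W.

Since a = -5 < 0 the transformation is decreasing, reversing order: the 60th percentile of W corresponds to the 40th percentile of S.
So P_{60}(W) = a·P_{40}(S) + b = (-5)·29.5 + 37 = -110.5.

60th percentile of W = -110.5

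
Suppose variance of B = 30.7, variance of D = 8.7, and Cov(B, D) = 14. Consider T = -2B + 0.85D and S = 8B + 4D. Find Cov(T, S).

By bilinearity, Cov(T, S) = ac·variance of B + bd·variance of D + (ad+bc)·Cov(B, D), with a=-2, b=0.85, c=8, d=4.
ac·variance of B = (-2)·8·30.7 = -491.2
bd·variance of D = 0.85·4·8.7 = 29.58
(ad+bc)·Cov(B, D) = (-1.2)·14 = -16.8
Cov(T, S) = -491.2 + 29.58 + (-16.8) = -478.42.

Cov(T, S) = -478.42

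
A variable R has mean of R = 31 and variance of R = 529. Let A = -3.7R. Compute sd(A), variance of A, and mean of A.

A = -3.7R is linear with a = -3.7, b = 0.
sd(R) = √529 = 23.
sd(A) = |a|·sd(R) = |-3.7|·23 = 85.1.
variance of A = a²·variance of R = (-3.7)²·529 = 7242.01.
mean of A = a·mean of R + b = (-3.7)·31 = -114.7.

sd(A) = 85.1, variance of A = 7242.01, mean of A = -114.7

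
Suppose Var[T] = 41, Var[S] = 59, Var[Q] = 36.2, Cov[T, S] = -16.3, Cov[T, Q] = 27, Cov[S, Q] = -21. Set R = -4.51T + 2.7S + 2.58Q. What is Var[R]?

Var[R] = 981.08078

Var[R] = a²·Var[T] + b²·Var[S] + c²·Var[Q] + 2ab·Cov[T, S] + 2ac·Cov[T, Q] + 2bc·Cov[S, Q], with a = -4.51, b = 2.7, c = 2.58.
= 833.9441 + 430.11 + 240.96168 + 396.9702 + (-628.3332) + (-292.572)
= 981.08078.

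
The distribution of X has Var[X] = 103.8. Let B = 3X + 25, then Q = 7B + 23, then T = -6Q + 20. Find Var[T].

Var[T] = 1647928.8

Var[B] = 3²·103.8 = 934.2.
Var[Q] = 7²·934.2 = 45775.8.
Var[T] = (-6)²·45775.8 = 1647928.8.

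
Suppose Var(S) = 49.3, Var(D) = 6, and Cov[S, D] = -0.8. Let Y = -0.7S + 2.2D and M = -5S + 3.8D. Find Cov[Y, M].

Cov[Y, M] = 233.638

By bilinearity, Cov[Y, M] = ac·Var(S) + bd·Var(D) + (ad+bc)·Cov[S, D], with a=-0.7, b=2.2, c=-5, d=3.8.
ac·Var(S) = (-0.7)·(-5)·49.3 = 172.55
bd·Var(D) = 2.2·3.8·6 = 50.16
(ad+bc)·Cov[S, D] = (-13.66)·(-0.8) = 10.928
Cov[Y, M] = 172.55 + 50.16 + 10.928 = 233.638.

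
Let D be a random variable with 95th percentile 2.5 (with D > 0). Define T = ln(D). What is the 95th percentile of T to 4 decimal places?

ln(D) is increasing, so P_{95}(T) = g(P_{95}(D)) ≈ 0.9163.

95th percentile of T = 0.9163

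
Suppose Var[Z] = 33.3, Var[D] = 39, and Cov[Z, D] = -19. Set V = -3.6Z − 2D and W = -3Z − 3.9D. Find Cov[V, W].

By bilinearity, Cov[V, W] = ac·Var[Z] + bd·Var[D] + (ad+bc)·Cov[Z, D], with a=-3.6, b=-2, c=-3, d=-3.9.
ac·Var[Z] = (-3.6)·(-3)·33.3 = 359.64
bd·Var[D] = (-2)·(-3.9)·39 = 304.2
(ad+bc)·Cov[Z, D] = (20.04)·(-19) = -380.76
Cov[V, W] = 359.64 + 304.2 + (-380.76) = 283.08.

Cov[V, W] = 283.08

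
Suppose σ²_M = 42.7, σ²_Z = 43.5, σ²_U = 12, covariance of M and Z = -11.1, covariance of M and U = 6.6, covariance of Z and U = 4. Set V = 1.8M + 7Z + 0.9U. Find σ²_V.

σ²_V = a²·σ²_M + b²·σ²_Z + c²·σ²_U + 2ab·covariance of M and Z + 2ac·covariance of M and U + 2bc·covariance of Z and U, with a = 1.8, b = 7, c = 0.9.
= 138.348 + 2131.5 + 9.72 + (-279.72) + 21.384 + 50.4
= 2071.632.

σ²_V = 2071.632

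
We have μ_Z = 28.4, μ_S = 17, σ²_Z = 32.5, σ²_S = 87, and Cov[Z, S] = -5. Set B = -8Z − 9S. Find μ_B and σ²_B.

μ_B = -380.2, σ²_B = 8407

μ_B = (-8)·μ_Z + (-9)·μ_S = (-8)·28.4 + (-9)·17 = -380.2.
σ²_B = a²·σ²_Z + b²·σ²_S + 2ab·Cov[Z, S] with a = -8, b = -9.
= (-8)²·32.5 + (-9)²·87 + 2·(-8)·(-9)·(-5)
= 2080 + 7047 + (-720) = 8407.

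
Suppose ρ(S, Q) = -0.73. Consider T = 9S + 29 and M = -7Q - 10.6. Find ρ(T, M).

ρ(T, M) = 0.73

Linear rescalings preserve |correlation|; the slopes 9 and -7 have opposite signs, so the correlation flips sign: ρ(T, M) = −ρ(S, Q) = 0.73.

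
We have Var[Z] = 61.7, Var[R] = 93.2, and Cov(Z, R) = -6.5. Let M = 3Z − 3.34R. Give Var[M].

Var[M] = 1725.26192

Var[M] = a²·Var[Z] + b²·Var[R] + 2ab·Cov(Z, R) with a = 3, b = -3.34.
= 3²·61.7 + (-3.34)²·93.2 + 2·3·(-3.34)·(-6.5)
= 555.3 + 1039.70192 + 130.26 = 1725.26192.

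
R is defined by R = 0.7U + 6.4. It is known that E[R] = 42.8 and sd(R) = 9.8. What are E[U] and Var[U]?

E[U] = 52, Var[U] = 196

From R = 0.7U + 6.4: E[R] = a·E[U] + b, so E[U] = (E[R] − b)/a = (42.8 − 6.4)/0.7 = 52.
Var[R] = 9.8² = 96.04.
Var[R] = a²·Var[U], so Var[U] = 96.04/0.7² = 196.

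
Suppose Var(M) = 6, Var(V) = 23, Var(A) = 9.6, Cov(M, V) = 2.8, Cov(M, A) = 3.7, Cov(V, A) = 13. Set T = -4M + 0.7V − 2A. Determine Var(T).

Var(T) = 152.79

Var(T) = a²·Var(M) + b²·Var(V) + c²·Var(A) + 2ab·Cov(M, V) + 2ac·Cov(M, A) + 2bc·Cov(V, A), with a = -4, b = 0.7, c = -2.
= 96 + 11.27 + 38.4 + (-15.68) + 59.2 + (-36.4)
= 152.79.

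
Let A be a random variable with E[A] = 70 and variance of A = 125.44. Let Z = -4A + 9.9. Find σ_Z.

Z = -4A + 9.9 is linear with a = -4, b = 9.9.
σ_A = √125.44 = 11.2.
σ_Z = |a|·σ_A = |-4|·11.2 = 44.8.

σ_Z = 44.8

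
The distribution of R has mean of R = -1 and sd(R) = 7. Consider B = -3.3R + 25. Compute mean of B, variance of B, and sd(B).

B = -3.3R + 25 is linear with a = -3.3, b = 25.
mean of B = a·mean of R + b = (-3.3)·(-1) + 25 = 28.3.
variance of R = 7² = 49.
variance of B = a²·variance of R = (-3.3)²·49 = 533.61 (the additive constant 25 does not affect variance).
sd(B) = |a|·sd(R) = |-3.3|·7 = 23.1.

mean of B = 28.3, variance of B = 533.61, sd(B) = 23.1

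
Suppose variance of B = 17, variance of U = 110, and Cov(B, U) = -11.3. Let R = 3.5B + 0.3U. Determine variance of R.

variance of R = 194.42

variance of R = a²·variance of B + b²·variance of U + 2ab·Cov(B, U) with a = 3.5, b = 0.3.
= 3.5²·17 + 0.3²·110 + 2·3.5·0.3·(-11.3)
= 208.25 + 9.9 + (-23.73) = 194.42.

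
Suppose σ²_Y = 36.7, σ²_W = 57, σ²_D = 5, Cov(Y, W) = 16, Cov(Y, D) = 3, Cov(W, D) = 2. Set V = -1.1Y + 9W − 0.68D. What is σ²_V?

σ²_V = 4326.927

σ²_V = a²·σ²_Y + b²·σ²_W + c²·σ²_D + 2ab·Cov(Y, W) + 2ac·Cov(Y, D) + 2bc·Cov(W, D), with a = -1.1, b = 9, c = -0.68.
= 44.407 + 4617 + 2.312 + (-316.8) + 4.488 + (-24.48)
= 4326.927.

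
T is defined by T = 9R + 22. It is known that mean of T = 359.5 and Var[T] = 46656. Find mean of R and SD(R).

mean of R = 37.5, SD(R) = 24

From T = 9R + 22: mean of T = a·mean of R + b, so mean of R = (mean of T − b)/a = (359.5 − 22)/9 = 37.5.
SD(T) = √46656 = 216.
SD(T) = |a|·SD(R), so SD(R) = 216/|9| = 24.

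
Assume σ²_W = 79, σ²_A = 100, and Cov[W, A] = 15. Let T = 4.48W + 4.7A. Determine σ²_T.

σ²_T = a²·σ²_W + b²·σ²_A + 2ab·Cov[W, A] with a = 4.48, b = 4.7.
= 4.48²·79 + 4.7²·100 + 2·4.48·4.7·15
= 1585.5616 + 2209 + 631.68 = 4426.2416.

σ²_T = 4426.2416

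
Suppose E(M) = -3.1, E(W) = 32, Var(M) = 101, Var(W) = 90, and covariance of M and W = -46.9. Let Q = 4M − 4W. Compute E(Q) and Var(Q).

E(Q) = 4·E(M) + (-4)·E(W) = 4·(-3.1) + (-4)·32 = -140.4.
Var(Q) = a²·Var(M) + b²·Var(W) + 2ab·covariance of M and W with a = 4, b = -4.
= 4²·101 + (-4)²·90 + 2·4·(-4)·(-46.9)
= 1616 + 1440 + 1500.8 = 4556.8.

E(Q) = -140.4, Var(Q) = 4556.8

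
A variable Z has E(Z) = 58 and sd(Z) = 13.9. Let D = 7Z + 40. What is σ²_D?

D = 7Z + 40 is linear with a = 7, b = 40.
σ²_Z = 13.9² = 193.21.
σ²_D = a²·σ²_Z = 7²·193.21 = 9467.29 (the additive constant 40 does not affect variance).

σ²_D = 9467.29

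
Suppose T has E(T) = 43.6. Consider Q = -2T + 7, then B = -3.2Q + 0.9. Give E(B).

E(Q) = (-2)·43.6 + 7 = -80.2.
E(B) = (-3.2)·(-80.2) + 0.9 = 257.54.

E(B) = 257.54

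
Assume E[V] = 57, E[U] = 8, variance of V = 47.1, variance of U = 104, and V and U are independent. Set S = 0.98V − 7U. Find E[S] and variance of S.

E[S] = -0.14, variance of S = 5141.23484

E[S] = 0.98·E[V] + (-7)·E[U] = 0.98·57 + (-7)·8 = -0.14.
variance of S = a²·variance of V + b²·variance of U + 2ab·Cov(V, U) with a = 0.98, b = -7.
Independence gives Cov(V, U) = 0.
= 0.98²·47.1 + (-7)²·104 + 2·0.98·(-7)·0
= 45.23484 + 5096 + 0 = 5141.23484.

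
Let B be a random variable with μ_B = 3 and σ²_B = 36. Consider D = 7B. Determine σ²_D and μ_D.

σ²_D = 1764, μ_D = 21

D = 7B is linear with a = 7, b = 0.
σ²_D = a²·σ²_B = 7²·36 = 1764.
μ_D = a·μ_B + b = 7·3 = 21.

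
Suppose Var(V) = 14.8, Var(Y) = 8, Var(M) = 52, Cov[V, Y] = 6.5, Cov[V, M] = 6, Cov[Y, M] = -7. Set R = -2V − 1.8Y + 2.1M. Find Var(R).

Var(R) = a²·Var(V) + b²·Var(Y) + c²·Var(M) + 2ab·Cov[V, Y] + 2ac·Cov[V, M] + 2bc·Cov[Y, M], with a = -2, b = -1.8, c = 2.1.
= 59.2 + 25.92 + 229.32 + 46.8 + (-50.4) + 52.92
= 363.76.

Var(R) = 363.76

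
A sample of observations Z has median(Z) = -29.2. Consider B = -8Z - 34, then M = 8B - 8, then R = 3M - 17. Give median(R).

median(B) = (-8)·(-29.2) + (-34) = 199.6.
median(M) = 8·199.6 + (-8) = 1588.8.
median(R) = 3·1588.8 + (-17) = 4749.4.

median(R) = 4749.4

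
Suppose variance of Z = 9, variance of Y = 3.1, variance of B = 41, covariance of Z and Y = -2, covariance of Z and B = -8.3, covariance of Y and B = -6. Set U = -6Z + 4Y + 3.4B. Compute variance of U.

variance of U = 1119

variance of U = a²·variance of Z + b²·variance of Y + c²·variance of B + 2ab·covariance of Z and Y + 2ac·covariance of Z and B + 2bc·covariance of Y and B, with a = -6, b = 4, c = 3.4.
= 324 + 49.6 + 473.96 + 96 + 338.64 + (-163.2)
= 1119.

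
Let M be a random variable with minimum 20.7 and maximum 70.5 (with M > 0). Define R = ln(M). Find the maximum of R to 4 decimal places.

max(R) = 4.2556

ln(M) is increasing on this domain, so max(R) comes from max(M) = 70.5: max(R) = ln(70.5) ≈ 4.2556.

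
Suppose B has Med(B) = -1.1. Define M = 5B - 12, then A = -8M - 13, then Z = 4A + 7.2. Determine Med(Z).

Med(Z) = 515.2

Med(M) = 5·(-1.1) + (-12) = -17.5.
Med(A) = (-8)·(-17.5) + (-13) = 127.
Med(Z) = 4·127 + 7.2 = 515.2.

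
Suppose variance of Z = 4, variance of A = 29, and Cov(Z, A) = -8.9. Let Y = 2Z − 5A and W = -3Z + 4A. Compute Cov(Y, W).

Cov(Y, W) = -808.7

By bilinearity, Cov(Y, W) = ac·variance of Z + bd·variance of A + (ad+bc)·Cov(Z, A), with a=2, b=-5, c=-3, d=4.
ac·variance of Z = 2·(-3)·4 = -24
bd·variance of A = (-5)·4·29 = -580
(ad+bc)·Cov(Z, A) = (23)·(-8.9) = -204.7
Cov(Y, W) = -24 + (-580) + (-204.7) = -808.7.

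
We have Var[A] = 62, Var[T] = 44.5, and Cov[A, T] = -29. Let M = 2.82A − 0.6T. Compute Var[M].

Var[M] = a²·Var[A] + b²·Var[T] + 2ab·Cov[A, T] with a = 2.82, b = -0.6.
= 2.82²·62 + (-0.6)²·44.5 + 2·2.82·(-0.6)·(-29)
= 493.0488 + 16.02 + 98.136 = 607.2048.

Var[M] = 607.2048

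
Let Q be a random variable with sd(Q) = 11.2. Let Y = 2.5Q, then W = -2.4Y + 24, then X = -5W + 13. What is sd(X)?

sd(Y) = |2.5|·11.2 = 28.
sd(W) = |-2.4|·28 = 67.2.
sd(X) = |-5|·67.2 = 336.

sd(X) = 336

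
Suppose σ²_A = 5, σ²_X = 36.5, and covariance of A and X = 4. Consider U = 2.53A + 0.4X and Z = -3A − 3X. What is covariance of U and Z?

By bilinearity, covariance of U and Z = ac·σ²_A + bd·σ²_X + (ad+bc)·covariance of A and X, with a=2.53, b=0.4, c=-3, d=-3.
ac·σ²_A = 2.53·(-3)·5 = -37.95
bd·σ²_X = 0.4·(-3)·36.5 = -43.8
(ad+bc)·covariance of A and X = (-8.79)·4 = -35.16
covariance of U and Z = -37.95 + (-43.8) + (-35.16) = -116.91.

covariance of U and Z = -116.91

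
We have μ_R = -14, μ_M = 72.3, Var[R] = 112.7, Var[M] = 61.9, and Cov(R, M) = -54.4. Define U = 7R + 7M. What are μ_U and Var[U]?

μ_U = 7·μ_R + 7·μ_M = 7·(-14) + 7·72.3 = 408.1.
Var[U] = a²·Var[R] + b²·Var[M] + 2ab·Cov(R, M) with a = 7, b = 7.
= 7²·112.7 + 7²·61.9 + 2·7·7·(-54.4)
= 5522.3 + 3033.1 + (-5331.2) = 3224.2.

μ_U = 408.1, Var[U] = 3224.2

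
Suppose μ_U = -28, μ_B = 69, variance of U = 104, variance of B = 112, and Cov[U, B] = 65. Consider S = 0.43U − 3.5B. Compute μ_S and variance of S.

μ_S = -253.54, variance of S = 1195.5796

μ_S = 0.43·μ_U + (-3.5)·μ_B = 0.43·(-28) + (-3.5)·69 = -253.54.
variance of S = a²·variance of U + b²·variance of B + 2ab·Cov[U, B] with a = 0.43, b = -3.5.
= 0.43²·104 + (-3.5)²·112 + 2·0.43·(-3.5)·65
= 19.2296 + 1372 + (-195.65) = 1195.5796.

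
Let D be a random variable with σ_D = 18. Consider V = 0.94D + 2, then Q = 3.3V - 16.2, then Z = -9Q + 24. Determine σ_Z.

σ_V = |0.94|·18 = 16.92.
σ_Q = |3.3|·16.92 = 55.836.
σ_Z = |-9|·55.836 = 502.524.

σ_Z = 502.524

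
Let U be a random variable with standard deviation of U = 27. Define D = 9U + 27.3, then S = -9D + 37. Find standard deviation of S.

standard deviation of S = 2187

standard deviation of D = |9|·27 = 243.
standard deviation of S = |-9|·243 = 2187.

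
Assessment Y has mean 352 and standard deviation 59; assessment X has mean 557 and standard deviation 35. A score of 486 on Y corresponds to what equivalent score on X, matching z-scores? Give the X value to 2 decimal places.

z = (486 − 352)/59 ≈ 2.2712.
X = 557 + z·35 = 557 + (486 − 352)·35/59 ≈ 636.49.

X = 636.49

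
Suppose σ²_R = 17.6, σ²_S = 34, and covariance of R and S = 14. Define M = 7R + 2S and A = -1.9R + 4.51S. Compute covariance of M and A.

By bilinearity, covariance of M and A = ac·σ²_R + bd·σ²_S + (ad+bc)·covariance of R and S, with a=7, b=2, c=-1.9, d=4.51.
ac·σ²_R = 7·(-1.9)·17.6 = -234.08
bd·σ²_S = 2·4.51·34 = 306.68
(ad+bc)·covariance of R and S = (27.77)·14 = 388.78
covariance of M and A = -234.08 + 306.68 + 388.78 = 461.38.

covariance of M and A = 461.38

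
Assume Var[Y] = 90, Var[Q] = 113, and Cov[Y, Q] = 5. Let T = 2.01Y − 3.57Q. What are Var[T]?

Var[T] = 1732.0257

Var[T] = a²·Var[Y] + b²·Var[Q] + 2ab·Cov[Y, Q] with a = 2.01, b = -3.57.
= 2.01²·90 + (-3.57)²·113 + 2·2.01·(-3.57)·5
= 363.609 + 1440.1737 + (-71.757) = 1732.0257.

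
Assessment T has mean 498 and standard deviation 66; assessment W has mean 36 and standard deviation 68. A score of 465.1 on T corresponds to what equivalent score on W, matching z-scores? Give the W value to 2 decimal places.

z = (465.1 − 498)/66 ≈ -0.4985.
W = 36 + z·68 = 36 + (465.1 − 498)·68/66 ≈ 2.10.

W = 2.10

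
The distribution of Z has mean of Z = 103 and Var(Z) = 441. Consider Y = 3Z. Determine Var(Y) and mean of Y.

Var(Y) = 3969, mean of Y = 309

Y = 3Z is linear with a = 3, b = 0.
Var(Y) = a²·Var(Z) = 3²·441 = 3969.
mean of Y = a·mean of Z + b = 3·103 = 309.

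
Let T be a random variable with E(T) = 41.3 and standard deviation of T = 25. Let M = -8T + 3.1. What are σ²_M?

σ²_M = 40000

M = -8T + 3.1 is linear with a = -8, b = 3.1.
σ²_T = 25² = 625.
σ²_M = a²·σ²_T = (-8)²·625 = 40000 (the additive constant 3.1 does not affect variance).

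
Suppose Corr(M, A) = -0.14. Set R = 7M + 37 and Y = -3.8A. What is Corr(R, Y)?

Corr(R, Y) = 0.14

Linear rescalings preserve |correlation|; the slopes 7 and -3.8 have opposite signs, so the correlation flips sign: Corr(R, Y) = −Corr(M, A) = 0.14.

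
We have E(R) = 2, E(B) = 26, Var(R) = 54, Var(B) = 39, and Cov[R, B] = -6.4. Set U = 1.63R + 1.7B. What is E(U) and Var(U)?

E(U) = 1.63·E(R) + 1.7·E(B) = 1.63·2 + 1.7·26 = 47.46.
Var(U) = a²·Var(R) + b²·Var(B) + 2ab·Cov[R, B] with a = 1.63, b = 1.7.
= 1.63²·54 + 1.7²·39 + 2·1.63·1.7·(-6.4)
= 143.4726 + 112.71 + (-35.4688) = 220.7138.

E(U) = 47.46, Var(U) = 220.7138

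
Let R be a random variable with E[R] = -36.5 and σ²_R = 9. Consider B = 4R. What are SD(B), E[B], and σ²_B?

B = 4R is linear with a = 4, b = 0.
SD(R) = √9 = 3.
SD(B) = |a|·SD(R) = |4|·3 = 12.
E[B] = a·E[R] + b = 4·(-36.5) = -146.
σ²_B = a²·σ²_R = 4²·9 = 144.

SD(B) = 12, E[B] = -146, σ²_B = 144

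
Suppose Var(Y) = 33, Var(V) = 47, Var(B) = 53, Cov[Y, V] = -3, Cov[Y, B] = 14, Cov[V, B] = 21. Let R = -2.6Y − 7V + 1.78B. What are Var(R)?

Var(R) = 1931.9012

Var(R) = a²·Var(Y) + b²·Var(V) + c²·Var(B) + 2ab·Cov[Y, V] + 2ac·Cov[Y, B] + 2bc·Cov[V, B], with a = -2.6, b = -7, c = 1.78.
= 223.08 + 2303 + 167.9252 + (-109.2) + (-129.584) + (-523.32)
= 1931.9012.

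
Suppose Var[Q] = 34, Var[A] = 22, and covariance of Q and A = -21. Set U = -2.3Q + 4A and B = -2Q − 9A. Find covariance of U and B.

By bilinearity, covariance of U and B = ac·Var[Q] + bd·Var[A] + (ad+bc)·covariance of Q and A, with a=-2.3, b=4, c=-2, d=-9.
ac·Var[Q] = (-2.3)·(-2)·34 = 156.4
bd·Var[A] = 4·(-9)·22 = -792
(ad+bc)·covariance of Q and A = (12.7)·(-21) = -266.7
covariance of U and B = 156.4 + (-792) + (-266.7) = -902.3.

covariance of U and B = -902.3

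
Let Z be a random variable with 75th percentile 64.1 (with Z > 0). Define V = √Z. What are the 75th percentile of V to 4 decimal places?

√Z is increasing, so P_{75}(V) = g(P_{75}(Z)) ≈ 8.0062.

75th percentile of V = 8.0062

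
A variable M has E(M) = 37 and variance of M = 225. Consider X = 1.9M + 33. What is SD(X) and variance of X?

X = 1.9M + 33 is linear with a = 1.9, b = 33.
SD(M) = √225 = 15.
SD(X) = |a|·SD(M) = |1.9|·15 = 28.5.
variance of X = a²·variance of M = 1.9²·225 = 812.25 (the additive constant 33 does not affect variance).

SD(X) = 28.5, variance of X = 812.25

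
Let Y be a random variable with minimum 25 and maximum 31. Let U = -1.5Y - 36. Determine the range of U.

Range(U) = 9

Range of Y = 31 − 25 = 6.
Range(U) = |a|·Range(Y) = |-1.5|·6 = 9.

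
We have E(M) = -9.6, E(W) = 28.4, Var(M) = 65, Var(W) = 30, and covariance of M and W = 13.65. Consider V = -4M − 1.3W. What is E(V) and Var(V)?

E(V) = (-4)·E(M) + (-1.3)·E(W) = (-4)·(-9.6) + (-1.3)·28.4 = 1.48.
Var(V) = a²·Var(M) + b²·Var(W) + 2ab·covariance of M and W with a = -4, b = -1.3.
= (-4)²·65 + (-1.3)²·30 + 2·(-4)·(-1.3)·13.65
= 1040 + 50.7 + 141.96 = 1232.66.

E(V) = 1.48, Var(V) = 1232.66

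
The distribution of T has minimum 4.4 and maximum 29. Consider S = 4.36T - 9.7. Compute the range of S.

Range(S) = 107.256

Range of T = 29 − 4.4 = 24.6.
Range(S) = |a|·Range(T) = |4.36|·24.6 = 107.256.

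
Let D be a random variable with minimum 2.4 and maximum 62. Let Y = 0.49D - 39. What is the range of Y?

Range(Y) = 29.204

Range of D = 62 − 2.4 = 59.6.
Range(Y) = |a|·Range(D) = |0.49|·59.6 = 29.204.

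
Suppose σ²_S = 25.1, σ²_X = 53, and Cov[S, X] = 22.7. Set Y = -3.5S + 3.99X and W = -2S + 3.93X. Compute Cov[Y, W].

Cov[Y, W] = 513.3926

By bilinearity, Cov[Y, W] = ac·σ²_S + bd·σ²_X + (ad+bc)·Cov[S, X], with a=-3.5, b=3.99, c=-2, d=3.93.
ac·σ²_S = (-3.5)·(-2)·25.1 = 175.7
bd·σ²_X = 3.99·3.93·53 = 831.0771
(ad+bc)·Cov[S, X] = (-21.735)·22.7 = -493.3845
Cov[Y, W] = 175.7 + 831.0771 + (-493.3845) = 513.3926.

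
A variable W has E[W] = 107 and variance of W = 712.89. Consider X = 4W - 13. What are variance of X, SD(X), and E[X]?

variance of X = 11406.24, SD(X) = 106.8, E[X] = 415

X = 4W - 13 is linear with a = 4, b = -13.
variance of X = a²·variance of W = 4²·712.89 = 11406.24 (the additive constant -13 does not affect variance).
SD(W) = √712.89 = 26.7.
SD(X) = |a|·SD(W) = |4|·26.7 = 106.8.
E[X] = a·E[W] + b = 4·107 + (-13) = 415.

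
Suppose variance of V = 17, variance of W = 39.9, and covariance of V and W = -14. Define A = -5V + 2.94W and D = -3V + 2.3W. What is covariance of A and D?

By bilinearity, covariance of A and D = ac·variance of V + bd·variance of W + (ad+bc)·covariance of V and W, with a=-5, b=2.94, c=-3, d=2.3.
ac·variance of V = (-5)·(-3)·17 = 255
bd·variance of W = 2.94·2.3·39.9 = 269.8038
(ad+bc)·covariance of V and W = (-20.32)·(-14) = 284.48
covariance of A and D = 255 + 269.8038 + 284.48 = 809.2838.

covariance of A and D = 809.2838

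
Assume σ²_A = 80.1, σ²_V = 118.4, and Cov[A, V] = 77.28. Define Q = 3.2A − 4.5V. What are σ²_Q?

σ²_Q = 992.16

σ²_Q = a²·σ²_A + b²·σ²_V + 2ab·Cov[A, V] with a = 3.2, b = -4.5.
= 3.2²·80.1 + (-4.5)²·118.4 + 2·3.2·(-4.5)·77.28
= 820.224 + 2397.6 + (-2225.664) = 992.16.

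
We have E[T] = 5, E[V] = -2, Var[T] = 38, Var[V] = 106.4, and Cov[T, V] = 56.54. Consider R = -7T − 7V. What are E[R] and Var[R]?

E[R] = (-7)·E[T] + (-7)·E[V] = (-7)·5 + (-7)·(-2) = -21.
Var[R] = a²·Var[T] + b²·Var[V] + 2ab·Cov[T, V] with a = -7, b = -7.
= (-7)²·38 + (-7)²·106.4 + 2·(-7)·(-7)·56.54
= 1862 + 5213.6 + 5540.92 = 12616.52.

E[R] = -21, Var[R] = 12616.52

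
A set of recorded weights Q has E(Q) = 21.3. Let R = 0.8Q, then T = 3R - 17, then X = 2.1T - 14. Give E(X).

E(X) = 57.652

E(R) = 0.8·21.3 = 17.04.
E(T) = 3·17.04 + (-17) = 34.12.
E(X) = 2.1·34.12 + (-14) = 57.652.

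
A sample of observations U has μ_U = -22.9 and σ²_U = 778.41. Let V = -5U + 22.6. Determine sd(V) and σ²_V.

sd(V) = 139.5, σ²_V = 19460.25

V = -5U + 22.6 is linear with a = -5, b = 22.6.
sd(U) = √778.41 = 27.9.
sd(V) = |a|·sd(U) = |-5|·27.9 = 139.5.
σ²_V = a²·σ²_U = (-5)²·778.41 = 19460.25 (the additive constant 22.6 does not affect variance).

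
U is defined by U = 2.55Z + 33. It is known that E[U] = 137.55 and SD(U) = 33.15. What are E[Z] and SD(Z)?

From U = 2.55Z + 33: E[U] = a·E[Z] + b, so E[Z] = (E[U] − b)/a = (137.55 − 33)/2.55 = 41.
SD(U) = |a|·SD(Z), so SD(Z) = 33.15/|2.55| = 13.

E[Z] = 41, SD(Z) = 13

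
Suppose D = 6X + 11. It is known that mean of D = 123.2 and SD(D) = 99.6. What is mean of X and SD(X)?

From D = 6X + 11: mean of D = a·mean of X + b, so mean of X = (mean of D − b)/a = (123.2 − 11)/6 = 18.7.
SD(D) = |a|·SD(X), so SD(X) = 99.6/|6| = 16.6.

mean of X = 18.7, SD(X) = 16.6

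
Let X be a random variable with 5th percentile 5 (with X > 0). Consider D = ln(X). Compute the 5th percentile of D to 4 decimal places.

5th percentile of D = 1.6094

ln(X) is increasing, so P_{5}(D) = g(P_{5}(X)) ≈ 1.6094.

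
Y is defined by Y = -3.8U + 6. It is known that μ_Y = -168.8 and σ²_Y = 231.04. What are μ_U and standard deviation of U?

μ_U = 46, standard deviation of U = 4

From Y = -3.8U + 6: μ_Y = a·μ_U + b, so μ_U = (μ_Y − b)/a = (-168.8 − 6)/(-3.8) = 46.
standard deviation of Y = √231.04 = 15.2.
standard deviation of Y = |a|·standard deviation of U, so standard deviation of U = 15.2/|-3.8| = 4.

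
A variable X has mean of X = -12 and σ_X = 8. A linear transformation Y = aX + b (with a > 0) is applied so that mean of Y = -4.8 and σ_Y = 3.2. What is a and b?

σ_Y = a·σ_X (a > 0), so a = 3.2/8 = 0.4.
mean of Y = a·mean of X + b, so b = -4.8 − 0.4·(-12) = 0.

a = 0.4, b = 0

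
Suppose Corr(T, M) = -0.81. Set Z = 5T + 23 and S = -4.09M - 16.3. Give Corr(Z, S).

Corr(Z, S) = 0.81

Linear rescalings preserve |correlation|; the slopes 5 and -4.09 have opposite signs, so the correlation flips sign: Corr(Z, S) = −Corr(T, M) = 0.81.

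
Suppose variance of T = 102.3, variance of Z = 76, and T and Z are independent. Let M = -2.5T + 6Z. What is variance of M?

variance of M = 3375.375

variance of M = a²·variance of T + b²·variance of Z + 2ab·covariance of T and Z with a = -2.5, b = 6.
Independence gives covariance of T and Z = 0.
= (-2.5)²·102.3 + 6²·76 + 2·(-2.5)·6·0
= 639.375 + 2736 + 0 = 3375.375.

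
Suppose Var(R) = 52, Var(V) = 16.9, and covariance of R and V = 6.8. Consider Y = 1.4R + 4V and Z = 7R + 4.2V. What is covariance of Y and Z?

covariance of Y and Z = 1023.904

By bilinearity, covariance of Y and Z = ac·Var(R) + bd·Var(V) + (ad+bc)·covariance of R and V, with a=1.4, b=4, c=7, d=4.2.
ac·Var(R) = 1.4·7·52 = 509.6
bd·Var(V) = 4·4.2·16.9 = 283.92
(ad+bc)·covariance of R and V = (33.88)·6.8 = 230.384
covariance of Y and Z = 509.6 + 283.92 + 230.384 = 1023.904.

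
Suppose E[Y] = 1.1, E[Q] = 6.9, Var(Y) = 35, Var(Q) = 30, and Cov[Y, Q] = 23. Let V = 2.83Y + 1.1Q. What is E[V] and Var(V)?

E[V] = 10.703, Var(V) = 459.8095

E[V] = 2.83·E[Y] + 1.1·E[Q] = 2.83·1.1 + 1.1·6.9 = 10.703.
Var(V) = a²·Var(Y) + b²·Var(Q) + 2ab·Cov[Y, Q] with a = 2.83, b = 1.1.
= 2.83²·35 + 1.1²·30 + 2·2.83·1.1·23
= 280.3115 + 36.3 + 143.198 = 459.8095.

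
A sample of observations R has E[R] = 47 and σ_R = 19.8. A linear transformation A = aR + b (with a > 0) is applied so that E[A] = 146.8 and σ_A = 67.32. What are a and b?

σ_A = a·σ_R (a > 0), so a = 67.32/19.8 = 3.4.
E[A] = a·E[R] + b, so b = 146.8 − 3.4·47 = -13.

a = 3.4, b = -13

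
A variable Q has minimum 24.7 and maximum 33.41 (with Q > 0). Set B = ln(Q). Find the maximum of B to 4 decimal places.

max(B) = 3.5089

ln(Q) is increasing on this domain, so max(B) comes from max(Q) = 33.41: max(B) = ln(33.41) ≈ 3.5089.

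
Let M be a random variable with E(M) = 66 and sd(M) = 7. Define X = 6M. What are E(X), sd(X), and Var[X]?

X = 6M is linear with a = 6, b = 0.
E(X) = a·E(M) + b = 6·66 = 396.
sd(X) = |a|·sd(M) = |6|·7 = 42.
Var[M] = 7² = 49.
Var[X] = a²·Var[M] = 6²·49 = 1764.

E(X) = 396, sd(X) = 42, Var[X] = 1764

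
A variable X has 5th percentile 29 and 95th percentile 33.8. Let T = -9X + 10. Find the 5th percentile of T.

5th percentile of T = -294.2

Since a = -9 < 0 the transformation is decreasing, reversing order: the 5th percentile of T corresponds to the 95th percentile of X.
So P_{5}(T) = a·P_{95}(X) + b = (-9)·33.8 + 10 = -294.2.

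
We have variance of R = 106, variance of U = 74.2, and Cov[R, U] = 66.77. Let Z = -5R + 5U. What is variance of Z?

variance of Z = a²·variance of R + b²·variance of U + 2ab·Cov[R, U] with a = -5, b = 5.
= (-5)²·106 + 5²·74.2 + 2·(-5)·5·66.77
= 2650 + 1855 + (-3338.5) = 1166.5.

variance of Z = 1166.5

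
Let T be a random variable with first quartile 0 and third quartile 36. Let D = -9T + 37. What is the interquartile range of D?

IQR(D) = 324

IQR of T = Q3 − Q1 = 36 − 0 = 36.
Under D = aT + b, IQR(D) = |a|·IQR(T) = |-9|·36 = 324 (shifts cancel; spread scales by |a|).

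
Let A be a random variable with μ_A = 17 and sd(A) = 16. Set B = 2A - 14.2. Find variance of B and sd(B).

variance of B = 1024, sd(B) = 32

B = 2A - 14.2 is linear with a = 2, b = -14.2.
variance of A = 16² = 256.
variance of B = a²·variance of A = 2²·256 = 1024 (the additive constant -14.2 does not affect variance).
sd(B) = |a|·sd(A) = |2|·16 = 32.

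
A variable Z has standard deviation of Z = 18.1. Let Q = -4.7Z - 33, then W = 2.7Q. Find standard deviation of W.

standard deviation of W = 229.689

standard deviation of Q = |-4.7|·18.1 = 85.07.
standard deviation of W = |2.7|·85.07 = 229.689.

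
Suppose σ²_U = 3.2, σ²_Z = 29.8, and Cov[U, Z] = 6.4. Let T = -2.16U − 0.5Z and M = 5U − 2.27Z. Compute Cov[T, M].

By bilinearity, Cov[T, M] = ac·σ²_U + bd·σ²_Z + (ad+bc)·Cov[U, Z], with a=-2.16, b=-0.5, c=5, d=-2.27.
ac·σ²_U = (-2.16)·5·3.2 = -34.56
bd·σ²_Z = (-0.5)·(-2.27)·29.8 = 33.823
(ad+bc)·Cov[U, Z] = (2.4032)·6.4 = 15.38048
Cov[T, M] = -34.56 + 33.823 + 15.38048 = 14.64348.

Cov[T, M] = 14.64348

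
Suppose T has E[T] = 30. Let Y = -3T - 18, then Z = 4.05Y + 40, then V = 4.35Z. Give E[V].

E[V] = -1728.69

E[Y] = (-3)·30 + (-18) = -108.
E[Z] = 4.05·(-108) + 40 = -397.4.
E[V] = 4.35·(-397.4) = -1728.69.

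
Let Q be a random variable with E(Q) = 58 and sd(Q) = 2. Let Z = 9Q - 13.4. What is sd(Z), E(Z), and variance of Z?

Z = 9Q - 13.4 is linear with a = 9, b = -13.4.
sd(Z) = |a|·sd(Q) = |9|·2 = 18.
E(Z) = a·E(Q) + b = 9·58 + (-13.4) = 508.6.
variance of Q = 2² = 4.
variance of Z = a²·variance of Q = 9²·4 = 324 (the additive constant -13.4 does not affect variance).

sd(Z) = 18, E(Z) = 508.6, variance of Z = 324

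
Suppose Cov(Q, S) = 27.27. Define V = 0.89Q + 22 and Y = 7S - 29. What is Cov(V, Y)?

Cov(V, Y) = 169.8921

Cov(V, Y) = a·c·Cov(Q, S) = 0.89·7·27.27 = 169.8921. Additive constants drop out.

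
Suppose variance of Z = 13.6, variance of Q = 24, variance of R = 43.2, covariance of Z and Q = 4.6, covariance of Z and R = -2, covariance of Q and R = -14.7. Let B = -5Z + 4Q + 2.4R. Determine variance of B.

variance of B = 554.592

variance of B = a²·variance of Z + b²·variance of Q + c²·variance of R + 2ab·covariance of Z and Q + 2ac·covariance of Z and R + 2bc·covariance of Q and R, with a = -5, b = 4, c = 2.4.
= 340 + 384 + 248.832 + (-184) + 48 + (-282.24)
= 554.592.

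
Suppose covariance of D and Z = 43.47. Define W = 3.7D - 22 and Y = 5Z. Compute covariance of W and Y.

covariance of W and Y = a·c·covariance of D and Z = 3.7·5·43.47 = 804.195. Additive constants drop out.

covariance of W and Y = 804.195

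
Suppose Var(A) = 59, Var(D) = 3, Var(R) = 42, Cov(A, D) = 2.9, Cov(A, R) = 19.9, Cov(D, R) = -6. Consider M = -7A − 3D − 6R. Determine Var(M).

Var(M) = a²·Var(A) + b²·Var(D) + c²·Var(R) + 2ab·Cov(A, D) + 2ac·Cov(A, R) + 2bc·Cov(D, R), with a = -7, b = -3, c = -6.
= 2891 + 27 + 1512 + 121.8 + 1671.6 + (-216)
= 6007.4.

Var(M) = 6007.4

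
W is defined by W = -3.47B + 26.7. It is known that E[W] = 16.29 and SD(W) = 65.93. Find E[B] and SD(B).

From W = -3.47B + 26.7: E[W] = a·E[B] + b, so E[B] = (E[W] − b)/a = (16.29 − 26.7)/(-3.47) = 3.
SD(W) = |a|·SD(B), so SD(B) = 65.93/|-3.47| = 19.

E[B] = 3, SD(B) = 19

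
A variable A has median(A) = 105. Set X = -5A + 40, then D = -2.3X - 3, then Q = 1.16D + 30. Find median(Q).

median(Q) = 1320.5

median(X) = (-5)·105 + 40 = -485.
median(D) = (-2.3)·(-485) + (-3) = 1112.5.
median(Q) = 1.16·1112.5 + 30 = 1320.5.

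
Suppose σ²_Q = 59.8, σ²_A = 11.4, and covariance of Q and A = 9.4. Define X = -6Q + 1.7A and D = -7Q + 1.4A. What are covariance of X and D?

By bilinearity, covariance of X and D = ac·σ²_Q + bd·σ²_A + (ad+bc)·covariance of Q and A, with a=-6, b=1.7, c=-7, d=1.4.
ac·σ²_Q = (-6)·(-7)·59.8 = 2511.6
bd·σ²_A = 1.7·1.4·11.4 = 27.132
(ad+bc)·covariance of Q and A = (-20.3)·9.4 = -190.82
covariance of X and D = 2511.6 + 27.132 + (-190.82) = 2347.912.

covariance of X and D = 2347.912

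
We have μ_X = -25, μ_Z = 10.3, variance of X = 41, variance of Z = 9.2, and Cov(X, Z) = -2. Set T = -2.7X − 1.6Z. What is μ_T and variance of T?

μ_T = 51.02, variance of T = 305.162

μ_T = (-2.7)·μ_X + (-1.6)·μ_Z = (-2.7)·(-25) + (-1.6)·10.3 = 51.02.
variance of T = a²·variance of X + b²·variance of Z + 2ab·Cov(X, Z) with a = -2.7, b = -1.6.
= (-2.7)²·41 + (-1.6)²·9.2 + 2·(-2.7)·(-1.6)·(-2)
= 298.89 + 23.552 + (-17.28) = 305.162.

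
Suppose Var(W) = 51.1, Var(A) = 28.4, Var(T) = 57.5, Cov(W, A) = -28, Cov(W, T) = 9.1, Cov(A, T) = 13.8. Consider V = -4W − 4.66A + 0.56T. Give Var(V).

Var(V) = a²·Var(W) + b²·Var(A) + c²·Var(T) + 2ab·Cov(W, A) + 2ac·Cov(W, T) + 2bc·Cov(A, T), with a = -4, b = -4.66, c = 0.56.
= 817.6 + 616.72304 + 18.032 + (-1043.84) + (-40.768) + (-72.02496)
= 295.72208.

Var(V) = 295.72208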